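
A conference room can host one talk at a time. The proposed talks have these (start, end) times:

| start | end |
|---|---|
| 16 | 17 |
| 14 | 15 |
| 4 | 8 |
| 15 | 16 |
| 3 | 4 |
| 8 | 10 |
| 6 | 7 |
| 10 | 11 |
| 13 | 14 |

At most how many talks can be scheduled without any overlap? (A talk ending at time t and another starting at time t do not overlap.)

8

Order by finish time; keep every interval that doesn't clash with the previous kept one.
Sorted by end: (3,4)  (6,7)  (4,8)  (8,10)  (10,11)  (13,14)  (14,15)  (15,16)  (16,17)
take (3,4); take (6,7); take (8,10); take (10,11); take (13,14); take (14,15); take (15,16); take (16,17).
Selected 8 talks.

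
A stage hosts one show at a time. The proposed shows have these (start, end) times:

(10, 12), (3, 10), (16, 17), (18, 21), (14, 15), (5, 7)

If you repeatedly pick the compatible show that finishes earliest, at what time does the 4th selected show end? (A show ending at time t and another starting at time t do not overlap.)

17

Order by finish time; keep every interval that doesn't clash with the previous kept one.
Sorted by end: (5,7)  (3,10)  (10,12)  (14,15)  (16,17)  (18,21)
take (5,7); skip (3,10); take (10,12); take (14,15); take (16,17); take (18,21).
Selected: (5,7) (10,12) (14,15) (16,17) (18,21)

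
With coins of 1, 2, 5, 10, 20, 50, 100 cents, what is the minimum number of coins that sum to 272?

5

Use the largest denomination that fits, subtract, and repeat.
272 = 2×100 + 1×50 + 1×20 + 1×2
Total coins = 2 + 1 + 1 + 1 = 5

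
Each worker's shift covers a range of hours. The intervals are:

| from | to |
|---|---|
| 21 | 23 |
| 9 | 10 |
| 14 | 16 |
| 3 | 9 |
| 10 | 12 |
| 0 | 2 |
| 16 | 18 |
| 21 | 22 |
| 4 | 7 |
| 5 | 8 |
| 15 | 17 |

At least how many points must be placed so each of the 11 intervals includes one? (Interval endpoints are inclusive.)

5

Sort by right endpoint; whenever an interval is uncovered, place a point at its right end.
By right end: [0,2]  [4,7]  [5,8]  [3,9]  [9,10]  [10,12]  [14,16]  [15,17]  [16,18]  [21,22]  [21,23]
[0,2] uncovered → point at 2; [4,7] uncovered → point at 7; [9,10] uncovered → point at 10; [14,16] uncovered → point at 16; [21,22] uncovered → point at 22.
Points: 2, 7, 10, 16, 22 (5 total).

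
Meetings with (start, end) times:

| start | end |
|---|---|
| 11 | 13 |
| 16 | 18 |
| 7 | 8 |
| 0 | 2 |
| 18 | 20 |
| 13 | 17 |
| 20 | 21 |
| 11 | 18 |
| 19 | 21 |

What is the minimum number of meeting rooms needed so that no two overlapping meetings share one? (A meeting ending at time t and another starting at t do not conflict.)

The answer is the maximum number of intervals overlapping at any instant.
starts: [0, 7, 11, 11, 13, 16, 18, 19, 20]
ends:   [2, 8, 13, 17, 18, 18, 20, 21, 21]
s0→1 e2→0 s7→1 e8→0 s11→1 s11→2 e13→1 s13→2 s16→3  — peak 3.

3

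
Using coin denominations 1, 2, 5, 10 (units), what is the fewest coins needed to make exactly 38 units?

38 = 3×10 + 1×5 + 1×2 + 1×1
Total coins = 3 + 1 + 1 + 1 = 6

6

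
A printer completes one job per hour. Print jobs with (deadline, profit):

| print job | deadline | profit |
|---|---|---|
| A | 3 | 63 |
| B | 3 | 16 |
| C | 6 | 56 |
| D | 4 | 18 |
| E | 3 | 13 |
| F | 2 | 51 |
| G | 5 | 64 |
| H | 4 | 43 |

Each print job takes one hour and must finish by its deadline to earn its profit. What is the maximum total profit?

By profit: G(d5,64), A(d3,63), C(d6,56), F(d2,51), H(d4,43), D(d4,18), B(d3,16), E(d3,13)
G→slot 5; A→slot 3; C→slot 6; F→slot 2; H→slot 4; D→slot 1; B skipped; E skipped.
Profit = 18 + 51 + 63 + 43 + 64 + 56 = 295

295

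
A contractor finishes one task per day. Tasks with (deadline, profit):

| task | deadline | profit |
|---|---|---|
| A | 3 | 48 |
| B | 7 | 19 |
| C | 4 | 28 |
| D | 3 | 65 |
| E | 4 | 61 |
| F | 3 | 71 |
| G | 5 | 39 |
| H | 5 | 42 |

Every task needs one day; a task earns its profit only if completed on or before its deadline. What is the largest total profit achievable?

306

Sort by profit descending; place each in the latest free slot ≤ its deadline.
By profit: F(d3,71), D(d3,65), E(d4,61), A(d3,48), H(d5,42), G(d5,39), C(d4,28), B(d7,19)
F→slot 3; D→slot 2; E→slot 4; A→slot 1; H→slot 5; G skipped; C skipped; B→slot 7.
Profit = 48 + 65 + 71 + 61 + 42 + 19 = 306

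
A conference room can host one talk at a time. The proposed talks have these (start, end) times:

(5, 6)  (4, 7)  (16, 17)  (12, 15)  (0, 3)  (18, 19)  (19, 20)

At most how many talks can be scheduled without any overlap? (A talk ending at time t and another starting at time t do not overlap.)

6

Sort by end time and greedily take each interval whose start is ≥ the last chosen end.
By end time: (0,3), (5,6), (4,7), (12,15), (16,17), (18,19), (19,20).
Pick (0,3); next start ≥ 3 → (5,6); next start ≥ 6 → (12,15); next start ≥ 15 → (16,17); next start ≥ 17 → (18,19); next start ≥ 19 → (19,20).
Selected 6 talks.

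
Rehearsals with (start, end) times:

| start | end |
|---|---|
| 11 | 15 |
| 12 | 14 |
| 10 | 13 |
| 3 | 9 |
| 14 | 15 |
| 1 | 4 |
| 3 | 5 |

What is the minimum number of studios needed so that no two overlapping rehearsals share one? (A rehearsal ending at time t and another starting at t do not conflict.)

3

Events (time:±→running): 1:+→1 3:+→2 3:+→3 … peak 3.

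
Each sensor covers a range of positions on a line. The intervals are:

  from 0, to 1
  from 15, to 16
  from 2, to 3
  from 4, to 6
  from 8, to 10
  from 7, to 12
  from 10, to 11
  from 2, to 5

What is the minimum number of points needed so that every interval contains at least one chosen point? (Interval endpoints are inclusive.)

5

Sorted: [0,1] [2,3] [2,5] [4,6] [8,10] [10,11] [7,12] [15,16]
{[0,1]} hit by 1; {[2,3],[2,5]} hit by 3; {[4,6]} hit by 6; {[8,10],[10,11],[7,12]} hit by 10; {[15,16]} hit by 16.
Points: 1, 3, 6, 10, 16 (5 total).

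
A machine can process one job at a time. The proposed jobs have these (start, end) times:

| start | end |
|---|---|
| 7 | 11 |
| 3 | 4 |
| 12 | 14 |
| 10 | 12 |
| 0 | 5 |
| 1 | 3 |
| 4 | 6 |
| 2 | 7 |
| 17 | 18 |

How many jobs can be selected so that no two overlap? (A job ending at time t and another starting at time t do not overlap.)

Sort by end time and greedily take each interval whose start is ≥ the last chosen end.
By end time: (1,3), (3,4), (0,5), (4,6), (2,7), (7,11), (10,12), (12,14), (17,18).
Pick (1,3); next start ≥ 3 → (3,4); next start ≥ 4 → (4,6); next start ≥ 6 → (7,11); next start ≥ 11 → (12,14); next start ≥ 14 → (17,18).
Selected 6 jobs.

6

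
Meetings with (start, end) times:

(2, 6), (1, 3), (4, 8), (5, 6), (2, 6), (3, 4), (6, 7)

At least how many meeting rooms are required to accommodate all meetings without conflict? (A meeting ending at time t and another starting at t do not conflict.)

Count concurrent intervals with a sweep; the peak is the room count.
Events (time:±→running): 1:+→1 2:+→2 2:+→3 3:-→2 3:+→3 4:-→2 4:+→3 5:+→4 … peak 4.

4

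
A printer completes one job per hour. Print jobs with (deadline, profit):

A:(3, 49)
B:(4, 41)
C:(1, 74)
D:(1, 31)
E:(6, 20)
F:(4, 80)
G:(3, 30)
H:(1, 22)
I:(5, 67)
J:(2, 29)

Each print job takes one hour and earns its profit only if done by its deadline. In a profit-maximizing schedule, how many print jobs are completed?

6

Sort by profit descending; place each in the latest free slot ≤ its deadline.
By profit: F(d4,80), C(d1,74), I(d5,67), A(d3,49), B(d4,41), D(d1,31), G(d3,30), J(d2,29), H(d1,22), E(d6,20)
F→slot 4; C→slot 1; I→slot 5; A→slot 3; B→slot 2; D skipped; G skipped; J skipped; H skipped; E→slot 6.
6 of 10 scheduled.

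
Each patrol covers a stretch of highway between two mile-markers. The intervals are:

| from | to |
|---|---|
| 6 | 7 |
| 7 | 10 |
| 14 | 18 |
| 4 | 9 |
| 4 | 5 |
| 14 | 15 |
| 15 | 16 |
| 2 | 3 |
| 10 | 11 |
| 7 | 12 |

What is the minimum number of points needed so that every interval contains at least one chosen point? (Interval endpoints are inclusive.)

5

Sort by right endpoint; whenever an interval is uncovered, place a point at its right end.
Sorted: [2,3] [4,5] [6,7] [4,9] [7,10] [10,11] [7,12] [14,15] [15,16] [14,18]
{[2,3]} hit by 3; {[4,5]} hit by 5; {[6,7],[4,9],[7,10]} hit by 7; {[10,11],[7,12]} hit by 11; {[14,15],[15,16],[14,18]} hit by 15.
Points: 3, 5, 7, 11, 15 (5 total).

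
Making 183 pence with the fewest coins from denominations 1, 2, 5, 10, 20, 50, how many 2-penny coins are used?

Greedy: take as many of the largest coin as possible, then repeat with the remainder.
183 = 3×50 + 1×20 + 1×10 + 1×2 + 1×1
Count of 2: 1

1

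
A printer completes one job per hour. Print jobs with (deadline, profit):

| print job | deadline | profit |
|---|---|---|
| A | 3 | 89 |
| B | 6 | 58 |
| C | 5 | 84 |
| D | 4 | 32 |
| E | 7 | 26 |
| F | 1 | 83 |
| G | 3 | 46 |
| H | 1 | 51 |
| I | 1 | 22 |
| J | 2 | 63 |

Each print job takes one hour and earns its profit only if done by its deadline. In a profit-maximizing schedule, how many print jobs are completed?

Sort by profit descending; place each in the latest free slot ≤ its deadline.
Profit order: A=89 C=84 F=83 J=63 B=58 H=51 G=46 D=32 E=26 I=22
Assign: A→slot 3, C→slot 5, F→slot 1, J→slot 2, B→slot 6, H skipped, G skipped, D→slot 4, E→slot 7, I skipped.
Slots: [1:F] [2:J] [3:A] [4:D] [5:C] [6:B] [7:E]
7 of 10 scheduled.

7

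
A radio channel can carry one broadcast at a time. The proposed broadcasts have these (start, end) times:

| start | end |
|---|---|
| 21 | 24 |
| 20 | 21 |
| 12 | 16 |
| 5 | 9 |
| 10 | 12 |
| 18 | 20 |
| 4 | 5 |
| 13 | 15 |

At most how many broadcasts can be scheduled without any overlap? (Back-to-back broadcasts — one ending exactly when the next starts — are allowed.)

7

Order by finish time; keep every interval that doesn't clash with the previous kept one.
By end time: (4,5), (5,9), (10,12), (13,15), (12,16), (18,20), (20,21), (21,24).
Pick (4,5); next start ≥ 5 → (5,9); next start ≥ 9 → (10,12); next start ≥ 12 → (13,15); next start ≥ 15 → (18,20); next start ≥ 20 → (20,21); next start ≥ 21 → (21,24).
Selected 7 broadcasts.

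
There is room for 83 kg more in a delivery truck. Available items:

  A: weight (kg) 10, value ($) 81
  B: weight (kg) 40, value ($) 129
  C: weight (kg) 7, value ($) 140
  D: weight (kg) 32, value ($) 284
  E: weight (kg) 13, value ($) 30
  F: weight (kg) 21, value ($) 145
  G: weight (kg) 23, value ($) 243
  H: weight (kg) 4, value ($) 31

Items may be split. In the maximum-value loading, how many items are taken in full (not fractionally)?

Greedy by value/weight ratio, highest first.
Order: C (140/7=20.00) > G (243/23=10.57) > D (284/32=8.88) > A (81/10=8.10) > H (31/4=7.75) > F (145/21=6.90) > B (129/40=3.23) > E (30/13=2.31)
Fill: take C (7 @ 140) → take G (23 @ 243) → take D (32 @ 284) → take A (10 @ 81) → take H (4 @ 31) → take 7/21 of F → 48.33; 83/83 used.
5 item(s) taken whole; one partial (take 7/21 of F).

5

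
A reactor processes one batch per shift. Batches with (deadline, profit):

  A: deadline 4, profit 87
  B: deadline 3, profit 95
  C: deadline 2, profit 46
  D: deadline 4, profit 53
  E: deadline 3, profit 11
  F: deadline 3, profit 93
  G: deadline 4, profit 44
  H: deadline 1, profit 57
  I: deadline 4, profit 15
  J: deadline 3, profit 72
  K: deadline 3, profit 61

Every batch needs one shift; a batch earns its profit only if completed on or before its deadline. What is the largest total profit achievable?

Take jobs in profit order; each goes to the latest open slot no later than its deadline.
By profit: B(d3,95), F(d3,93), A(d4,87), J(d3,72), K(d3,61), H(d1,57), D(d4,53), C(d2,46), G(d4,44), I(d4,15), E(d3,11)
B→slot 3; F→slot 2; A→slot 4; J→slot 1; K skipped; H skipped; D skipped; C skipped; G skipped; I skipped; E skipped.
Profit = 72 + 93 + 95 + 87 = 347

347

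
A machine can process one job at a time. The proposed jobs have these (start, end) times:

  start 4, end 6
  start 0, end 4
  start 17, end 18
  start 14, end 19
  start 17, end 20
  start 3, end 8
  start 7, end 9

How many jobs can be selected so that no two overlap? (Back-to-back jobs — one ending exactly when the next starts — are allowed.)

4

By end time: (0,4), (4,6), (3,8), (7,9), (17,18), (14,19), (17,20).
Pick (0,4); next start ≥ 4 → (4,6); next start ≥ 6 → (7,9); next start ≥ 9 → (17,18).
Selected 4 jobs.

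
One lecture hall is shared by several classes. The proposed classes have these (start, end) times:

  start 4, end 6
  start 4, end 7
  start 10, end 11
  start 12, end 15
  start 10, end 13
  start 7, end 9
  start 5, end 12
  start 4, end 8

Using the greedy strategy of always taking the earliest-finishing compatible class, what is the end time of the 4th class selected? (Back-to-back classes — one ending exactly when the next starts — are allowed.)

15

Sort by end time and greedily take each interval whose start is ≥ the last chosen end.
Sorted by end: (4,6)  (4,7)  (4,8)  (7,9)  (10,11)  (5,12)  (10,13)  (12,15)
take (4,6); skip (4,8); take (7,9); take (10,11); skip (5,12); take (12,15).
Selected: (4,6) (7,9) (10,11) (12,15)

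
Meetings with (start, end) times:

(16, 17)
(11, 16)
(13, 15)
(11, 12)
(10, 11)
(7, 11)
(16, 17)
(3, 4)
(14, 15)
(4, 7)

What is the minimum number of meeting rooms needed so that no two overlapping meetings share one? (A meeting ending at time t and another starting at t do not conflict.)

3

starts: [3, 4, 7, 10, 11, 11, 13, 14, 16, 16]
ends:   [4, 7, 11, 11, 12, 15, 15, 16, 17, 17]
s3→1 e4→0 s4→1 e7→0 s7→1 s10→2 e11→1 e11→0 s11→1 s11→2 e12→1 s13→2 s14→3  — peak 3.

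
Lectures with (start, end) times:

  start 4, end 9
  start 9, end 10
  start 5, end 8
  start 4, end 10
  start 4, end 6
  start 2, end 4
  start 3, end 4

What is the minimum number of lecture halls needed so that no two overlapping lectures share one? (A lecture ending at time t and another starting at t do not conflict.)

4

starts: [2, 3, 4, 4, 4, 5, 9]
ends:   [4, 4, 6, 8, 9, 10, 10]
s2→1 s3→2 e4→1 e4→0 s4→1 s4→2 s4→3 s5→4  — peak 4.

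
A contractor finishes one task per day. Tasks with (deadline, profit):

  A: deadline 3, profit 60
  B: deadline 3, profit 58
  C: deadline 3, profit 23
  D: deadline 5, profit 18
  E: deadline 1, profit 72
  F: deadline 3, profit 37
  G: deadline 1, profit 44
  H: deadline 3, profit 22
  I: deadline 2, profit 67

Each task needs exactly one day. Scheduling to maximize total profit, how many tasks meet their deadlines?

Profit order: E=72 I=67 A=60 B=58 G=44 F=37 C=23 H=22 D=18
Assign: E→slot 1, I→slot 2, A→slot 3, B skipped, G skipped, F skipped, C skipped, H skipped, D→slot 5.
Slots: [1:E] [2:I] [3:A] [5:D]
4 of 9 scheduled.

4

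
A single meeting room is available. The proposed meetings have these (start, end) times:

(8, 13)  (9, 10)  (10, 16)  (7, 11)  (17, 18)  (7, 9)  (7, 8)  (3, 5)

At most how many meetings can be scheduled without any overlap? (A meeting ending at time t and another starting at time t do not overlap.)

Sort by end time and greedily take each interval whose start is ≥ the last chosen end.
By end time: (3,5), (7,8), (7,9), (9,10), (7,11), (8,13), (10,16), (17,18).
Pick (3,5); next start ≥ 5 → (7,8); next start ≥ 8 → (9,10); next start ≥ 10 → (10,16); next start ≥ 16 → (17,18).
Selected 5 meetings.

5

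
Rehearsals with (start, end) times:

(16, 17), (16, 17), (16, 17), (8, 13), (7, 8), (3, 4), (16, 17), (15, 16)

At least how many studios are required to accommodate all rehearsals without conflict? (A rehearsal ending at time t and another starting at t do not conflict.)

4

Events (time:±→running): 3:+→1 4:-→0 7:+→1 8:-→0 8:+→1 13:-→0 15:+→1 16:-→0 16:+→1 16:+→2 16:+→3 16:+→4 … peak 4.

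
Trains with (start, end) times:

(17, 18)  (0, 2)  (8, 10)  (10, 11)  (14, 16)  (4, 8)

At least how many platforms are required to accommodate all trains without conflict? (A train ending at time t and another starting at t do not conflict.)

The answer is the maximum number of intervals overlapping at any instant.
Events (time:±→running): 0:+→1 … peak 1.

1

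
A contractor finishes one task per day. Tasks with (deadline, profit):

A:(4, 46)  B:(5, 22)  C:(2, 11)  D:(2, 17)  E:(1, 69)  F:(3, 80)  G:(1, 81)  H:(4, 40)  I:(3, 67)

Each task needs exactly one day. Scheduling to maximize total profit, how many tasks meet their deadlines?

Sort by profit descending; place each in the latest free slot ≤ its deadline.
Profit order: G=81 F=80 E=69 I=67 A=46 H=40 B=22 D=17 C=11
Assign: G→slot 1, F→slot 3, E skipped, I→slot 2, A→slot 4, H skipped, B→slot 5, D skipped, C skipped.
Slots: [1:G] [2:I] [3:F] [4:A] [5:B]
5 of 9 scheduled.

5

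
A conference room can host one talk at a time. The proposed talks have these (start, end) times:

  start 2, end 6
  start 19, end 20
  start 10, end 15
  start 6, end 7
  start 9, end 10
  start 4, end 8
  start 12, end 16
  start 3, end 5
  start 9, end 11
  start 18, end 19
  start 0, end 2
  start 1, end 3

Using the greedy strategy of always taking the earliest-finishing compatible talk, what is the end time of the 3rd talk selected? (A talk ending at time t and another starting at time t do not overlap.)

Sorted by end: (0,2)  (1,3)  (3,5)  (2,6)  (6,7)  (4,8)  (9,10)  (9,11)  (10,15)  (12,16)  (18,19)  (19,20)
take (0,2); take (3,5); skip (2,6); take (6,7); skip (4,8); take (9,10); take (10,15); take (18,19); take (19,20).
Selected: (0,2) (3,5) (6,7) (9,10) (10,15) (18,19) (19,20)

7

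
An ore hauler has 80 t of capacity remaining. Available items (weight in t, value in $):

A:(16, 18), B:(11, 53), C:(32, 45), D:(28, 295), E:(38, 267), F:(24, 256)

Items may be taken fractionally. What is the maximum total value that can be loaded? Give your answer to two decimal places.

747.74

Order: F (256/24=10.67) > D (295/28=10.54) > E (267/38=7.03) > B (53/11=4.82) > C (45/32=1.41) > A (18/16=1.12)
Fill: take F (24 @ 256) → take D (28 @ 295) → take 28/38 of E → 196.74; 80/80 used.
Total value = 747.74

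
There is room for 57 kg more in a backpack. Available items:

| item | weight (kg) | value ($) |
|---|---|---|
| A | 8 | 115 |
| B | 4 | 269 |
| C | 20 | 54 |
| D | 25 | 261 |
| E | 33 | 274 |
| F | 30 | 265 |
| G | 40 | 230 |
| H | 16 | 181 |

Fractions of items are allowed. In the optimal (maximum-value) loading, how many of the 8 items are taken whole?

4

Sort by value per unit weight and fill in that order.
Ratios (sorted): B 67.25, A 14.38, H 11.31, D 10.44, F 8.83, E 8.30, G 5.75, C 2.70
take B (4 @ 269); take A (8 @ 115); take H (16 @ 181); take D (25 @ 261); take 4/30 of F → 35.33. Capacity used 57/57.
4 item(s) taken whole; one partial (take 4/30 of F).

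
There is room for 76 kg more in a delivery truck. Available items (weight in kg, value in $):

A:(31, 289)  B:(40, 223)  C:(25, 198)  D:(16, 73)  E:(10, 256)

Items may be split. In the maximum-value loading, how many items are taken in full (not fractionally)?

Sort by value per unit weight and fill in that order.
Order: E (256/10=25.60) > A (289/31=9.32) > C (198/25=7.92) > B (223/40=5.58) > D (73/16=4.56)
Fill: take E (10 @ 256) → take A (31 @ 289) → take C (25 @ 198) → take 10/40 of B → 55.75; 76/76 used.
3 item(s) taken whole; one partial (take 10/40 of B).

3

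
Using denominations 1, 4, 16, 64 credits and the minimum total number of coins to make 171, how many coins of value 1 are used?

3

171 = 2×64 + 2×16 + 2×4 + 3×1
Count of 1: 3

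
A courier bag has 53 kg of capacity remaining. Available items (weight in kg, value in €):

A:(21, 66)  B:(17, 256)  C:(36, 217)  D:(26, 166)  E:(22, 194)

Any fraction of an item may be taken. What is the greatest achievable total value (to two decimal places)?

Ratios (sorted): B 15.06, E 8.82, D 6.38, C 6.03, A 3.14
take B (17 @ 256); take E (22 @ 194); take 14/26 of D → 89.38. Capacity used 53/53.
Total value = 539.38

539.38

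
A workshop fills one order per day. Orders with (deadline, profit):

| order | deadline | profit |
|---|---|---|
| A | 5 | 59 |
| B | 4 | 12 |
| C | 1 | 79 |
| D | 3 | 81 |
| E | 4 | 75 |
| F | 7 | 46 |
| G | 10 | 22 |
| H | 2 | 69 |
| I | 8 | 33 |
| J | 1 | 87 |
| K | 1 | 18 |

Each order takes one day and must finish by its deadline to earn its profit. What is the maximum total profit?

472

Profit order: J=87 D=81 C=79 E=75 H=69 A=59 F=46 I=33 G=22 K=18 B=12
Assign: J→slot 1, D→slot 3, C skipped, E→slot 4, H→slot 2, A→slot 5, F→slot 7, I→slot 8, G→slot 10, K skipped, B skipped.
Slots: [1:J] [2:H] [3:D] [4:E] [5:A] [7:F] [8:I] [10:G]
Profit = 87 + 69 + 81 + 75 + 59 + 46 + 33 + 22 = 472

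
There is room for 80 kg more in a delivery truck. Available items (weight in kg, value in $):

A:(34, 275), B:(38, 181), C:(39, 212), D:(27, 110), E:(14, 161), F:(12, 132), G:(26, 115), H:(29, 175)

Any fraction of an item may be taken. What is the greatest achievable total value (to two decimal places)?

688.69

Order: E (161/14=11.50) > F (132/12=11.00) > A (275/34=8.09) > H (175/29=6.03) > C (212/39=5.44) > B (181/38=4.76) > G (115/26=4.42) > D (110/27=4.07)
Fill: take E (14 @ 161) → take F (12 @ 132) → take A (34 @ 275) → take 20/29 of H → 120.69; 80/80 used.
Total value = 688.69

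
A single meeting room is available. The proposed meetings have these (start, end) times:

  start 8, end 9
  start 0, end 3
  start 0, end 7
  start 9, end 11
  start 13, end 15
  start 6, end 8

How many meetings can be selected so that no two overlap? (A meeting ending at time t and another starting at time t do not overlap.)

5

Order by finish time; keep every interval that doesn't clash with the previous kept one.
By end time: (0,3), (0,7), (6,8), (8,9), (9,11), (13,15).
Pick (0,3); next start ≥ 3 → (6,8); next start ≥ 8 → (8,9); next start ≥ 9 → (9,11); next start ≥ 11 → (13,15).
Selected 5 meetings.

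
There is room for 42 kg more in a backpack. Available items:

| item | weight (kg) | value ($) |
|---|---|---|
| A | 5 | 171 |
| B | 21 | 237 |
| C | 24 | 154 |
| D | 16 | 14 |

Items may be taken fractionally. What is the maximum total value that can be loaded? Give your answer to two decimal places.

Sort by value per unit weight and fill in that order.
Order: A (171/5=34.20) > B (237/21=11.29) > C (154/24=6.42) > D (14/16=0.88)
Fill: take A (5 @ 171) → take B (21 @ 237) → take 16/24 of C → 102.67; 42/42 used.
Total value = 510.67

510.67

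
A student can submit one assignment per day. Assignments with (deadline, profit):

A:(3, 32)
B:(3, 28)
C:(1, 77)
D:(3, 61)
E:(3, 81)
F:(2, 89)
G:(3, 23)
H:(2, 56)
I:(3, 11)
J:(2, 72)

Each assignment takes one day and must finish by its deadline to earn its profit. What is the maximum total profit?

By profit: F(d2,89), E(d3,81), C(d1,77), J(d2,72), D(d3,61), H(d2,56), A(d3,32), B(d3,28), G(d3,23), I(d3,11)
F→slot 2; E→slot 3; C→slot 1; J skipped; D skipped; H skipped; A skipped; B skipped; G skipped; I skipped.
Profit = 77 + 89 + 81 = 247

247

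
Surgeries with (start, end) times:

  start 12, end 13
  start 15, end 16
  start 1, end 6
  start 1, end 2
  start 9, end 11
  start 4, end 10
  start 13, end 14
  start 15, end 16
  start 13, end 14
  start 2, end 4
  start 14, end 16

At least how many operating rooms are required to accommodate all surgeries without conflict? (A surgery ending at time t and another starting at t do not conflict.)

Count concurrent intervals with a sweep; the peak is the room count.
Events (time:±→running): 1:+→1 1:+→2 2:-→1 2:+→2 4:-→1 4:+→2 6:-→1 9:+→2 10:-→1 11:-→0 12:+→1 13:-→0 13:+→1 13:+→2 14:-→1 14:-→0 14:+→1 15:+→2 15:+→3 … peak 3.

3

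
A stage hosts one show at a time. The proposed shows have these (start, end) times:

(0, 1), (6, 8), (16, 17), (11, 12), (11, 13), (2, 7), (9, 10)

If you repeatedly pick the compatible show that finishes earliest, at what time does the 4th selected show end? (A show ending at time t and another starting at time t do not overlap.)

Sort by end time and greedily take each interval whose start is ≥ the last chosen end.
By end time: (0,1), (2,7), (6,8), (9,10), (11,12), (11,13), (16,17).
Pick (0,1); next start ≥ 1 → (2,7); next start ≥ 7 → (9,10); next start ≥ 10 → (11,12); next start ≥ 12 → (16,17).
Selected: (0,1) (2,7) (9,10) (11,12) (16,17)

12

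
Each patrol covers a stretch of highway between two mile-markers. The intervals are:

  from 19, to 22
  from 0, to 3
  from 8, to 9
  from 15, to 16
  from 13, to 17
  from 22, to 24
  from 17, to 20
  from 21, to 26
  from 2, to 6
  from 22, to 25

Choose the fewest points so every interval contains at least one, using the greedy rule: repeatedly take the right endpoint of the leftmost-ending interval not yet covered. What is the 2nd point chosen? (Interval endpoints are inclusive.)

Sorted: [0,3] [2,6] [8,9] [15,16] [13,17] [17,20] [19,22] [22,24] [22,25] [21,26]
{[0,3],[2,6]} hit by 3; {[8,9]} hit by 9; {[15,16],[13,17]} hit by 16; {[17,20],[19,22]} hit by 20; {[22,24],[22,25],[21,26]} hit by 24.
Points: 3, 9, 16, 20, 24 (5 total).

9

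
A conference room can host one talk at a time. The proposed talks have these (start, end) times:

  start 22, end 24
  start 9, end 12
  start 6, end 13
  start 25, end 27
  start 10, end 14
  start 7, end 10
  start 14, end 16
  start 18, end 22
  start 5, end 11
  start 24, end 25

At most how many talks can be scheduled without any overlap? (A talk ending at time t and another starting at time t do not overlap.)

By end time: (7,10), (5,11), (9,12), (6,13), (10,14), (14,16), (18,22), (22,24), (24,25), (25,27).
Pick (7,10); next start ≥ 10 → (10,14); next start ≥ 14 → (14,16); next start ≥ 16 → (18,22); next start ≥ 22 → (22,24); next start ≥ 24 → (24,25); next start ≥ 25 → (25,27).
Selected 7 talks.

7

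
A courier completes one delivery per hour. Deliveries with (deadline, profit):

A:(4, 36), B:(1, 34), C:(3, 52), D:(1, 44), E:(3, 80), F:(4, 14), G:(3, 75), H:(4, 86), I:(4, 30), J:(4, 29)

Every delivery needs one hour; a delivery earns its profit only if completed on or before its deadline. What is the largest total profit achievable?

By profit: H(d4,86), E(d3,80), G(d3,75), C(d3,52), D(d1,44), A(d4,36), B(d1,34), I(d4,30), J(d4,29), F(d4,14)
H→slot 4; E→slot 3; G→slot 2; C→slot 1; D skipped; A skipped; B skipped; I skipped; J skipped; F skipped.
Profit = 52 + 75 + 80 + 86 = 293

293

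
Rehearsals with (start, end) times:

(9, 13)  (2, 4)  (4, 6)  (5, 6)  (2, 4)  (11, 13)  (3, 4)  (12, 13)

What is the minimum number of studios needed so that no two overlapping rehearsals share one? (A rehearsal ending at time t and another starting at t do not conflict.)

3

starts: [2, 2, 3, 4, 5, 9, 11, 12]
ends:   [4, 4, 4, 6, 6, 13, 13, 13]
s2→1 s2→2 s3→3  — peak 3.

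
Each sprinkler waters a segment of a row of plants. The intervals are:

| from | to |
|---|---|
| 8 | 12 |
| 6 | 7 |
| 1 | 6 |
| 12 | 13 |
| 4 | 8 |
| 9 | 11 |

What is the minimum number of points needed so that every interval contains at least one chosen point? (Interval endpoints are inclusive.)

Process intervals by earliest right end; each time one isn't hit yet, stab at its right endpoint.
By right end: [1,6]  [6,7]  [4,8]  [9,11]  [8,12]  [12,13]
[1,6] uncovered → point at 6; [9,11] uncovered → point at 11; [12,13] uncovered → point at 13.
Points: 6, 11, 13 (3 total).

3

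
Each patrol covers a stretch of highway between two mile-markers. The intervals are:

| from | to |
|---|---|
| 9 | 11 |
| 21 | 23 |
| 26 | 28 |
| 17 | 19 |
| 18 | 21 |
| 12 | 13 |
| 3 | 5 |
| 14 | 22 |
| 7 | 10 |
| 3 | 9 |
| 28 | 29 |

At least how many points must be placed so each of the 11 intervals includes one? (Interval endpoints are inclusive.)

6

Sorted: [3,5] [3,9] [7,10] [9,11] [12,13] [17,19] [18,21] [14,22] [21,23] [26,28] [28,29]
{[3,5],[3,9]} hit by 5; {[7,10],[9,11]} hit by 10; {[12,13]} hit by 13; {[17,19],[18,21],[14,22]} hit by 19; {[21,23]} hit by 23; {[26,28],[28,29]} hit by 28.
Points: 5, 10, 13, 19, 23, 28 (6 total).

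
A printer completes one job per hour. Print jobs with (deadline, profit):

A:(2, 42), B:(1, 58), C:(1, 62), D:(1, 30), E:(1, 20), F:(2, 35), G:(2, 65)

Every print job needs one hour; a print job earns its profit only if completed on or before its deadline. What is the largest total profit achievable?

127

Take jobs in profit order; each goes to the latest open slot no later than its deadline.
Profit order: G=65 C=62 B=58 A=42 F=35 D=30 E=20
Assign: G→slot 2, C→slot 1, B skipped, A skipped, F skipped, D skipped, E skipped.
Slots: [1:C] [2:G]
Profit = 62 + 65 = 127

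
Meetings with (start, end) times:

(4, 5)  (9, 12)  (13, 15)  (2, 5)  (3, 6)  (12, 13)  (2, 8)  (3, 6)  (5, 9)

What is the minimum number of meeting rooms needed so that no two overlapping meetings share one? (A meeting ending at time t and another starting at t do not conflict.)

Events (time:±→running): 2:+→1 2:+→2 3:+→3 3:+→4 4:+→5 … peak 5.

5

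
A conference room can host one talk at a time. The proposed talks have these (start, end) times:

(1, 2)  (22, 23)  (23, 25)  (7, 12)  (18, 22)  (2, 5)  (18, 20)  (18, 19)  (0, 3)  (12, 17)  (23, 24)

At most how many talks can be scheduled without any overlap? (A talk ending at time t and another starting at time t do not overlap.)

Sorted by end: (1,2)  (0,3)  (2,5)  (7,12)  (12,17)  (18,19)  (18,20)  (18,22)  (22,23)  (23,24)  (23,25)
take (1,2); take (2,5); take (7,12); take (12,17); take (18,19); skip (18,22); take (22,23); take (23,24).
Selected 7 talks.

7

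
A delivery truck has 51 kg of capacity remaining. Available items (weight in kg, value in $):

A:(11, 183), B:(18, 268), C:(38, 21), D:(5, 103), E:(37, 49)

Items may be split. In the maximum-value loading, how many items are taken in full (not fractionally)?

3

Greedy by value/weight ratio, highest first.
Order: D (103/5=20.60) > A (183/11=16.64) > B (268/18=14.89) > E (49/37=1.32) > C (21/38=0.55)
Fill: take D (5 @ 103) → take A (11 @ 183) → take B (18 @ 268) → take 17/37 of E → 22.51; 51/51 used.
3 item(s) taken whole; one partial (take 17/37 of E).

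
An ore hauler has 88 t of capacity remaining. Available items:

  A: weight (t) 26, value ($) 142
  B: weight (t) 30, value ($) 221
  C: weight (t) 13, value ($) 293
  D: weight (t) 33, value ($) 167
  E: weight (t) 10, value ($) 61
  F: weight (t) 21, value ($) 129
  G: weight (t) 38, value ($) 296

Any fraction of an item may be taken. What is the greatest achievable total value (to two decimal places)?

853.00

Greedy by value/weight ratio, highest first.
Order: C (293/13=22.54) > G (296/38=7.79) > B (221/30=7.37) > F (129/21=6.14) > E (61/10=6.10) > A (142/26=5.46) > D (167/33=5.06)
Fill: take C (13 @ 293) → take G (38 @ 296) → take B (30 @ 221) → take 7/21 of F → 43.00; 88/88 used.
Total value = 853.00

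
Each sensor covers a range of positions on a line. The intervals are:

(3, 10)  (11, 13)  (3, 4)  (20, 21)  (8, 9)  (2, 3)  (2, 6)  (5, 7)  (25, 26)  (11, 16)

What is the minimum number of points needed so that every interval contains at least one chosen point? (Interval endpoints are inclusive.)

Sort by right endpoint; whenever an interval is uncovered, place a point at its right end.
Sorted: [2,3] [3,4] [2,6] [5,7] [8,9] [3,10] [11,13] [11,16] [20,21] [25,26]
{[2,3],[3,4],[2,6]} hit by 3; {[5,7]} hit by 7; {[8,9],[3,10]} hit by 9; {[11,13],[11,16]} hit by 13; {[20,21]} hit by 21; {[25,26]} hit by 26.
Points: 3, 7, 9, 13, 21, 26 (6 total).

6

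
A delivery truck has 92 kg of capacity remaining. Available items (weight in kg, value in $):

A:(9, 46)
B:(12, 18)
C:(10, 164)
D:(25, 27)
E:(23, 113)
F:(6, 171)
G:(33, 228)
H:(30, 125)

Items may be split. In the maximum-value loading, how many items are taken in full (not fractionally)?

5

Sort by value per unit weight and fill in that order.
Ratios (sorted): F 28.50, C 16.40, G 6.91, A 5.11, E 4.91, H 4.17, B 1.50, D 1.08
take F (6 @ 171); take C (10 @ 164); take G (33 @ 228); take A (9 @ 46); take E (23 @ 113); take 11/30 of H → 45.83. Capacity used 92/92.
5 item(s) taken whole; one partial (take 11/30 of H).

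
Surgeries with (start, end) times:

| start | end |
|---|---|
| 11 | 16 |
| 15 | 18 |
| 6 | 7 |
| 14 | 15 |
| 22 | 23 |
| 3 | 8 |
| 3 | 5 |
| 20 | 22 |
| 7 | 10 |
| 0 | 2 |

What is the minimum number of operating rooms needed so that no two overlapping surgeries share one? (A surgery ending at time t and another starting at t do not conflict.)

starts: [0, 3, 3, 6, 7, 11, 14, 15, 20, 22]
ends:   [2, 5, 7, 8, 10, 15, 16, 18, 22, 23]
s0→1 e2→0 s3→1 s3→2  — peak 2.

2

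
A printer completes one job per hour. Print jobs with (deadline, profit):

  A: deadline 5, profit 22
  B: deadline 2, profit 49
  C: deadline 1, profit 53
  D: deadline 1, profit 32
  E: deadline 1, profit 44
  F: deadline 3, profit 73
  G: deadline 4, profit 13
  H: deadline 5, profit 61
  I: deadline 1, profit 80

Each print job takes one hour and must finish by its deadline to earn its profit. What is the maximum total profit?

285

Profit order: I=80 F=73 H=61 C=53 B=49 E=44 D=32 A=22 G=13
Assign: I→slot 1, F→slot 3, H→slot 5, C skipped, B→slot 2, E skipped, D skipped, A→slot 4, G skipped.
Slots: [1:I] [2:B] [3:F] [4:A] [5:H]
Profit = 80 + 49 + 73 + 22 + 61 = 285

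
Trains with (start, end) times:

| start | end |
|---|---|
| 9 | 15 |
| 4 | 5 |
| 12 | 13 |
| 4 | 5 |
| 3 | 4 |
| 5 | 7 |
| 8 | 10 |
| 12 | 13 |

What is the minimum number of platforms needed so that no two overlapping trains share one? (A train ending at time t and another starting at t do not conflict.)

3

The answer is the maximum number of intervals overlapping at any instant.
starts: [3, 4, 4, 5, 8, 9, 12, 12]
ends:   [4, 5, 5, 7, 10, 13, 13, 15]
s3→1 e4→0 s4→1 s4→2 e5→1 e5→0 s5→1 e7→0 s8→1 s9→2 e10→1 s12→2 s12→3  — peak 3.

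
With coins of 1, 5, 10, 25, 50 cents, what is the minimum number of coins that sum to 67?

Greedy: take as many of the largest coin as possible, then repeat with the remainder.
67 − 1×50→17 − 1×10→7 − 1×5→2 − 2×1→0
Total coins = 1 + 1 + 1 + 2 = 5

5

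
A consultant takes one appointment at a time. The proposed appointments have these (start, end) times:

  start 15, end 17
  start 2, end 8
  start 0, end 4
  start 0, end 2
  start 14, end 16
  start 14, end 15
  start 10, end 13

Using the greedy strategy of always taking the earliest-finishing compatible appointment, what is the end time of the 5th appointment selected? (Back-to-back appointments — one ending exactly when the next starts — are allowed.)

Greedy by earliest finish: after sorting by end time, pick each interval compatible with the last pick.
Sorted by end: (0,2)  (0,4)  (2,8)  (10,13)  (14,15)  (14,16)  (15,17)
take (0,2); skip (0,4); take (2,8); take (10,13); take (14,15); take (15,17).
Selected: (0,2) (2,8) (10,13) (14,15) (15,17)

17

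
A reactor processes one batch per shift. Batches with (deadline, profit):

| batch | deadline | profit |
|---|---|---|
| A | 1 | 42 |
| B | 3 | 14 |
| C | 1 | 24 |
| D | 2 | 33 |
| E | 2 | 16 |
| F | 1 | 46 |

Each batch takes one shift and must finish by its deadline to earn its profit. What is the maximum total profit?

Sort by profit descending; place each in the latest free slot ≤ its deadline.
Profit order: F=46 A=42 D=33 C=24 E=16 B=14
Assign: F→slot 1, A skipped, D→slot 2, C skipped, E skipped, B→slot 3.
Slots: [1:F] [2:D] [3:B]
Profit = 46 + 33 + 14 = 93

93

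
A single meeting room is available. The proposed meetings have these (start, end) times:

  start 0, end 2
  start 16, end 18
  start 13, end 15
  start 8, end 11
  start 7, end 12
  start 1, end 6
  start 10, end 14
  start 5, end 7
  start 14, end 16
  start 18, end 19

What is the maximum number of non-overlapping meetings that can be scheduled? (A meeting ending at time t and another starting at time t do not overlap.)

Sort by end time and greedily take each interval whose start is ≥ the last chosen end.
By end time: (0,2), (1,6), (5,7), (8,11), (7,12), (10,14), (13,15), (14,16), (16,18), (18,19).
Pick (0,2); next start ≥ 2 → (5,7); next start ≥ 7 → (8,11); next start ≥ 11 → (13,15); next start ≥ 15 → (16,18); next start ≥ 18 → (18,19).
Selected 6 meetings.

6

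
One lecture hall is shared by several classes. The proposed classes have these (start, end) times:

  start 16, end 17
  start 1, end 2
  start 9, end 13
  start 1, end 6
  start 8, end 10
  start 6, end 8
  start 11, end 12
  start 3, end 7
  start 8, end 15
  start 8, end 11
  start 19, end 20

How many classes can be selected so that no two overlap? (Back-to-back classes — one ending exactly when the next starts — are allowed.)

Sorted by end: (1,2)  (1,6)  (3,7)  (6,8)  (8,10)  (8,11)  (11,12)  (9,13)  (8,15)  (16,17)  (19,20)
take (1,2); take (3,7); take (8,10); take (11,12); skip (9,13); take (16,17); take (19,20).
Selected 6 classes.

6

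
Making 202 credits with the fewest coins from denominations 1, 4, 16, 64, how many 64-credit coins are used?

Greedy: take as many of the largest coin as possible, then repeat with the remainder.
202 = 3×64 + 2×4 + 2×1
Count of 64: 3

3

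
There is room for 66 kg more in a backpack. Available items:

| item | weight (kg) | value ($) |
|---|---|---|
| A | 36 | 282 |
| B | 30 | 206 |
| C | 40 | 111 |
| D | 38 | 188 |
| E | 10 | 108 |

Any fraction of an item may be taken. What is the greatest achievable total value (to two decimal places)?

527.33

Ratios (sorted): E 10.80, A 7.83, B 6.87, D 4.95, C 2.77
take E (10 @ 108); take A (36 @ 282); take 20/30 of B → 137.33. Capacity used 66/66.
Total value = 527.33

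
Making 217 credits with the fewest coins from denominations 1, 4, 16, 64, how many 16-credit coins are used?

Use the largest denomination that fits, subtract, and repeat.
217 − 3×64→25 − 1×16→9 − 2×4→1 − 1×1→0
Count of 16: 1

1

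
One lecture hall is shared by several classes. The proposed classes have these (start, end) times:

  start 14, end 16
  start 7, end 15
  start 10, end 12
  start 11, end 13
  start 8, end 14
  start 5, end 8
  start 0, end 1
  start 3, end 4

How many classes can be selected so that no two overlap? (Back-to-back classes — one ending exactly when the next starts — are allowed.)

Greedy by earliest finish: after sorting by end time, pick each interval compatible with the last pick.
By end time: (0,1), (3,4), (5,8), (10,12), (11,13), (8,14), (7,15), (14,16).
Pick (0,1); next start ≥ 1 → (3,4); next start ≥ 4 → (5,8); next start ≥ 8 → (10,12); next start ≥ 12 → (14,16).
Selected 5 classes.

5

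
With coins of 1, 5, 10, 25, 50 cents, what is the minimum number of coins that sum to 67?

5

Use the largest denomination that fits, subtract, and repeat.
67 − 1×50→17 − 1×10→7 − 1×5→2 − 2×1→0
Total coins = 1 + 1 + 1 + 2 = 5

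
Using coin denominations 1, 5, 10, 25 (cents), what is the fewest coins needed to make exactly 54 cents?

Greedy: take as many of the largest coin as possible, then repeat with the remainder.
54 − 2×25→4 − 4×1→0
Total coins = 2 + 4 = 6

6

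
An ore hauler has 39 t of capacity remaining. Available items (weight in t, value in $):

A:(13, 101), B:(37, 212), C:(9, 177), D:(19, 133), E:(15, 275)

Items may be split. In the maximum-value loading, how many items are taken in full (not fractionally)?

Ratios (sorted): C 19.67, E 18.33, A 7.77, D 7.00, B 5.73
take C (9 @ 177); take E (15 @ 275); take A (13 @ 101); take 2/19 of D → 14.00. Capacity used 39/39.
3 item(s) taken whole; one partial (take 2/19 of D).

3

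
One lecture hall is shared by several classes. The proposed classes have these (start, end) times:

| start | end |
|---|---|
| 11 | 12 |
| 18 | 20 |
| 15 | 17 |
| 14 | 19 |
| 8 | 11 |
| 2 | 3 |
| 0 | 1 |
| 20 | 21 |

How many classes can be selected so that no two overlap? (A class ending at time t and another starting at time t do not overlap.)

Order by finish time; keep every interval that doesn't clash with the previous kept one.
By end time: (0,1), (2,3), (8,11), (11,12), (15,17), (14,19), (18,20), (20,21).
Pick (0,1); next start ≥ 1 → (2,3); next start ≥ 3 → (8,11); next start ≥ 11 → (11,12); next start ≥ 12 → (15,17); next start ≥ 17 → (18,20); next start ≥ 20 → (20,21).
Selected 7 classes.

7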